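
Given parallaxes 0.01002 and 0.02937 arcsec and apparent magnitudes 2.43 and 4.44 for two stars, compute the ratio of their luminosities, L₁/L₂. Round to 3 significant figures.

d₁ = 1/p₁ = 1/0.01002″ = 99.8 pc; d₂ = 1/p₂ = 1/0.02937″ = 34.048 pc.
M₁ = m₁ − 5 log₁₀ d₁ + 5 = 2.43 − 9.9957 + 5 = -2.5657.
M₂ = 4.44 − 7.6605 + 5 = 1.7795.
L₁/L₂ = 10^(0.4(M₂ − M₁)) = 10^(0.4 × 4.3452) = 10^1.73808 = 54.712.

L₁/L₂ = 54.7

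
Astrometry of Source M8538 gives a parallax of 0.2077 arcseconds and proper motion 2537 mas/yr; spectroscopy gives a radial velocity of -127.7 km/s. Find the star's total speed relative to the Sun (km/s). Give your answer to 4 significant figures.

d = 1/p = 1/0.2077″ = 4.8146 pc.
μ = 2537 mas/yr = 2.537 ″/yr.
v_t = 4.740 μ d = 4.740 × 2.537 × 4.8146 = 57.897 km/s.
v = √(v_r² + v_t²) = √((-127.7)² + 57.897²) = √19659.4 = 140.21 km/s.

140.2 km/s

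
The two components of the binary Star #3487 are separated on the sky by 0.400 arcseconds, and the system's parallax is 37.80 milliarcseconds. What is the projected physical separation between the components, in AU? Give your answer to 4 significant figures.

10.58 AU

d = 1/p = 1/0.03780″ = 26.455 pc.
At distance d (pc), an angle of θ arcsec spans θ·d AU: s = 0.400 × 26.455 = 10.582 AU.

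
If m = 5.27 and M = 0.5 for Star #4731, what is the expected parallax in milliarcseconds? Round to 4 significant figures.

m − M = 5.27 − 0.5 = 4.77.
d = 10^((m−M)/5 + 1) = 10^1.954 = 89.95 pc.
p = 1/d = 1/89.95 = 0.011117 arcsec = 11.117 mas.

11.12 mas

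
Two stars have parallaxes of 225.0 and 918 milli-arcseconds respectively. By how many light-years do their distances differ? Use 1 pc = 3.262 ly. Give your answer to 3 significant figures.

10.9 ly

d_A = 1/0.2250″ = 4.4444 pc; d_B = 1/0.9180″ = 1.0893 pc.
|d_B − d_A| = |1.0893 − 4.4444| = 3.3551 pc = 3.3551 × 3.262 ly = 10.944 ly.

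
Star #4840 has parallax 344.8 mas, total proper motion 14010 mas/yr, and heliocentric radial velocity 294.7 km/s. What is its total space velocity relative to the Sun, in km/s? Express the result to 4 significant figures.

352.1 km/s

d = 1/p = 1/0.3448″ = 2.9002 pc.
μ = 14010 mas/yr = 14.01 ″/yr.
v_t = 4.740 μ d = 4.740 × 14.01 × 2.9002 = 192.59 km/s.
v = √(v_r² + v_t²) = √(294.7² + 192.59²) = √123939 = 352.05 km/s.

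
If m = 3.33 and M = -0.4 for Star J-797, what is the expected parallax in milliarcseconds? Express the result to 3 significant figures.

17.9 mas

m − M = 3.33 − (-0.4) = 3.73.
d = 10^((m−M)/5 + 1) = 10^1.746 = 55.719 pc.
p = 1/d = 1/55.719 = 0.017947 arcsec = 17.947 mas.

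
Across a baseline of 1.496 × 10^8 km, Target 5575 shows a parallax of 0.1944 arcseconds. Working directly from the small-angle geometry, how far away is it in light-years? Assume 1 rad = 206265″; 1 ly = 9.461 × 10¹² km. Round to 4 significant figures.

θ = 0.1944″ = 0.1944/206265 = 9.4248 × 10^-7 rad.
d = B/θ = (1.496 × 10^8) / (9.4248 × 10^-7) = 1.5873 × 10^14 km = (1.5873 × 10^14) / (9.461 × 10^12) ly = 16.777 ly.

16.78 ly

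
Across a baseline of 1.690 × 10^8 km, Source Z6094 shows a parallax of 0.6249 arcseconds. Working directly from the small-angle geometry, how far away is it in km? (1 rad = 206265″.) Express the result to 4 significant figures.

θ = 0.6249″ = 0.6249/206265 = 3.0296 × 10^-6 rad.
d = B/θ = (1.690 × 10^8) / (3.0296 × 10^-6) = 5.5783 × 10^13 km.

5.578 × 10^13 km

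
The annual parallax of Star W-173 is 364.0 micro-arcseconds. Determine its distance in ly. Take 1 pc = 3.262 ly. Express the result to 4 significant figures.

8962 ly

p = 364.0 micro-arcseconds = 0.0003640 arcsec.
d = 1/p = 1/0.0003640 = 2747.3 pc.
In light-years: 2747.3 × 3.262 = 8961.7 ly.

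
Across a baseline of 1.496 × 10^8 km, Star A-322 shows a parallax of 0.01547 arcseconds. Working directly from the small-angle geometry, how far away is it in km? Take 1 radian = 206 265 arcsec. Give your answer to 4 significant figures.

1.995 × 10^15 km

θ = 0.01547″ = 0.01547/206265 = 7.5001 × 10^-8 rad.
d = B/θ = (1.496 × 10^8) / (7.5001 × 10^-8) = 1.9946 × 10^15 km.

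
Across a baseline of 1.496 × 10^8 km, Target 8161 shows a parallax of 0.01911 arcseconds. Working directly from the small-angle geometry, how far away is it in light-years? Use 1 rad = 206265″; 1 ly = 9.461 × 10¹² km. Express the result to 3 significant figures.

171 ly

θ = 0.01911″ = 0.01911/206265 = 9.2648 × 10^-8 rad.
d = B/θ = (1.496 × 10^8) / (9.2648 × 10^-8) = 1.6147 × 10^15 km = (1.6147 × 10^15) / (9.461 × 10^12) ly = 170.67 ly.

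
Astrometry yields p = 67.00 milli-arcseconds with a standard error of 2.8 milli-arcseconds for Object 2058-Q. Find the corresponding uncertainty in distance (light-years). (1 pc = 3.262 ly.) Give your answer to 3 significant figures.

d = 1/p, so σ_d = σ_p / p².
σ_d = 0.00280 / (0.06700)² = 0.00280 / 0.004489 = 0.62375 pc = 0.62375 × 3.262 ly = 2.0347 ly.

2.03 ly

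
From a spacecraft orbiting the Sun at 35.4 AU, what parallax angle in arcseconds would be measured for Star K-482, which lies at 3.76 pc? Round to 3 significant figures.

p (arcsec) = B (AU) / d (pc).
p = 35.4 / 3.76 = 9.4149 arcsec.

9.41 arcsec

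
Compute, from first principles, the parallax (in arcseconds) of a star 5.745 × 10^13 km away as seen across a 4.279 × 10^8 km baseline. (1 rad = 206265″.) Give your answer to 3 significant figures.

1.54 arcsec

θ ≈ B/d = (4.279 × 10^8) / (5.745 × 10^13) = 7.4482 × 10^-6 rad.
In arcseconds: 7.4482 × 10^-6 × 206265 = 1.5363″.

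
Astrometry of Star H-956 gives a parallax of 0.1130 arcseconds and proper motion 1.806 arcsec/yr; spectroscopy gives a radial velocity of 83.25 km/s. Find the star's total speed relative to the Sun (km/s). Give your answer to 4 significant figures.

d = 1/p = 1/0.1130″ = 8.8496 pc.
v_t = 4.740 μ d = 4.740 × 1.806 × 8.8496 = 75.756 km/s.
v = √(v_r² + v_t²) = √(83.25² + 75.756²) = √12669.5 = 112.56 km/s.

112.6 km/s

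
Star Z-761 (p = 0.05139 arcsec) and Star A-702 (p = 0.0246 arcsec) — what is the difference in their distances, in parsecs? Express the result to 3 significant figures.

d_A = 1/0.05139″ = 19.459 pc; d_B = 1/0.02460″ = 40.65 pc.
|d_B − d_A| = |40.65 − 19.459| = 21.191 pc.

21.2 pc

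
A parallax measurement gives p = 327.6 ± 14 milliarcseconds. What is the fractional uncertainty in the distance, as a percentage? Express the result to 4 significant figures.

For d = 1/p, |σ_d/d| = |σ_p/p|.
σ_p/p = 14 / 327.6 = 0.042735 = 4.2735%.

4.274%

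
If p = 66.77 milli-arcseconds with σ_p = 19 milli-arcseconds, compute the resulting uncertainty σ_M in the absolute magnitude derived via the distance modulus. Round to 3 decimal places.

M = m − 5 log₁₀ d + 5 = m + 5 log₁₀ p + 5, so ∂M/∂p = 5/(p ln 10).
σ_M = (5/ln 10) · (σ_p/p) = 2.1715 × 19/66.77 = 2.1715 × 0.28456 = 0.61792.

σ_M = 0.618 mag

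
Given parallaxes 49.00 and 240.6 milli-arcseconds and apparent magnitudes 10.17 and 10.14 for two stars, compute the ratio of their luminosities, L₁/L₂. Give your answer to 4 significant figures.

d₁ = 1/p₁ = 1/0.04900″ = 20.408 pc; d₂ = 1/p₂ = 1/0.2406″ = 4.1563 pc.
M₁ = m₁ − 5 log₁₀ d₁ + 5 = 10.17 − 6.5490 + 5 = 8.6210.
M₂ = 10.14 − 3.0935 + 5 = 12.0465.
L₁/L₂ = 10^(0.4(M₂ − M₁)) = 10^(0.4 × 3.4255) = 10^1.37020 = 23.453.

L₁/L₂ = 23.45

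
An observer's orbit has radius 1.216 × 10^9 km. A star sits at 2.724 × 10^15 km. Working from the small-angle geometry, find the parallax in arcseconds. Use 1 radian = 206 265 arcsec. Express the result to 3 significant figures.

0.0921 arcsec

θ ≈ B/d = (1.216 × 10^9) / (2.724 × 10^15) = 4.4640 × 10^-7 rad.
In arcseconds: 4.4640 × 10^-7 × 206265 = 0.092077″.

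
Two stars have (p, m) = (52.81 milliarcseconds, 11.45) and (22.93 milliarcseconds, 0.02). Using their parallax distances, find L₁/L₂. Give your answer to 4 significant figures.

L₁/L₂ = 5.051 × 10^-6

d₁ = 1/p₁ = 1/0.05281″ = 18.936 pc; d₂ = 1/p₂ = 1/0.02293″ = 43.611 pc.
M₁ = m₁ − 5 log₁₀ d₁ + 5 = 11.45 − 6.3864 + 5 = 10.0636.
M₂ = 0.02 − 8.1980 + 5 = -3.1780.
L₁/L₂ = 10^(0.4(M₂ − M₁)) = 10^(0.4 × (-13.2416)) = 10^(-5.29664) = 0.0000050508.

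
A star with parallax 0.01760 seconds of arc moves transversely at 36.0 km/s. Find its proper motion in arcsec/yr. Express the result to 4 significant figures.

0.1337 arcsec/yr

d = 1/p = 1/0.01760″ = 56.818 pc.
μ = v_t / (4.74 d) = 36.0 / (4.74 × 56.818) = 36.0 / 269.32 = 0.13367 ″/yr.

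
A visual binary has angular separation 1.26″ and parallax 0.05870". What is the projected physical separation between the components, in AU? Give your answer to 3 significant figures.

21.5 AU

d = 1/p = 1/0.05870″ = 17.036 pc.
At distance d (pc), an angle of θ arcsec spans θ·d AU: s = 1.26 × 17.036 = 21.465 AU.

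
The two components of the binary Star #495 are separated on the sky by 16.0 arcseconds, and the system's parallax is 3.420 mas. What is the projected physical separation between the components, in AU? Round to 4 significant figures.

4678 AU

d = 1/p = 1/0.003420″ = 292.4 pc.
At distance d (pc), an angle of θ arcsec spans θ·d AU: s = 16.0 × 292.4 = 4678.4 AU.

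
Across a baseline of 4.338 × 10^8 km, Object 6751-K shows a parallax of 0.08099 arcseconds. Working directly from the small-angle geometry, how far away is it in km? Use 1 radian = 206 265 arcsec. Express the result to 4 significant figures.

θ = 0.08099″ = 0.08099/206265 = 3.9265 × 10^-7 rad.
d = B/θ = (4.338 × 10^8) / (3.9265 × 10^-7) = 1.1048 × 10^15 km.

1.105 × 10^15 km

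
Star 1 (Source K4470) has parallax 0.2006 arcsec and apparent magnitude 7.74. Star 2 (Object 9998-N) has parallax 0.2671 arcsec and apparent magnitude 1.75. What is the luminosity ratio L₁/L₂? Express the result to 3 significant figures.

L₁/L₂ = 0.00712

d₁ = 1/p₁ = 1/0.2006″ = 4.985 pc; d₂ = 1/p₂ = 1/0.2671″ = 3.7439 pc.
M₁ = m₁ − 5 log₁₀ d₁ + 5 = 7.74 − 3.4883 + 5 = 9.2517.
M₂ = 1.75 − 2.8666 + 5 = 3.8834.
L₁/L₂ = 10^(0.4(M₂ − M₁)) = 10^(0.4 × (-5.3683)) = 10^(-2.14732) = 0.0071233.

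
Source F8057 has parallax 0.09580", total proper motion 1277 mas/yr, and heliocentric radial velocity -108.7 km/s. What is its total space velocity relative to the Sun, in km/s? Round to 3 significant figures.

d = 1/p = 1/0.09580″ = 10.438 pc.
μ = 1277 mas/yr = 1.277 ″/yr.
v_t = 4.740 μ d = 4.740 × 1.277 × 10.438 = 63.181 km/s.
v = √(v_r² + v_t²) = √((-108.7)² + 63.181²) = √15807.5 = 125.73 km/s.

126 km/s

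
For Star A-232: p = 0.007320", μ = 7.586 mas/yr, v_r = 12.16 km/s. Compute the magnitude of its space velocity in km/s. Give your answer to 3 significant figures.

d = 1/p = 1/0.007320″ = 136.61 pc.
μ = 7.586 mas/yr = 0.007586 ″/yr.
v_t = 4.740 μ d = 4.740 × 0.007586 × 136.61 = 4.9122 km/s.
v = √(v_r² + v_t²) = √(12.16² + 4.9122²) = √171.995 = 13.115 km/s.

13.1 km/s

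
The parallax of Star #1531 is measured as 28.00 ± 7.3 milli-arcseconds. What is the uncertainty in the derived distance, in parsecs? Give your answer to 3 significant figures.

d = 1/p, so σ_d = σ_p / p².
σ_d = 0.00730 / (0.02800)² = 0.00730 / 0.000784 = 9.3112 pc.

9.31 pc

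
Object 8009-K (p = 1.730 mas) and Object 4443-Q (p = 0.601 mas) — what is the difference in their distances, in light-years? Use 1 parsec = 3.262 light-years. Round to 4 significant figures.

d_A = 1/0.001730″ = 578.03 pc; d_B = 1/0.0006010″ = 1663.9 pc.
|d_B − d_A| = |1663.9 − 578.03| = 1085.9 pc = 1085.9 × 3.262 ly = 3542.2 ly.

3542 ly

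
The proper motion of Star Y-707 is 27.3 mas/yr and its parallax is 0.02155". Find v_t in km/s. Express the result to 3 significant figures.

6.00 km/s

d = 1/p = 1/0.02155″ = 46.404 pc.
μ = 27.3 mas/yr = 0.0273 ″/yr.
v_t = 4.74 × μ × d = 4.74 × 0.0273 × 46.404 = 6.0048 km/s.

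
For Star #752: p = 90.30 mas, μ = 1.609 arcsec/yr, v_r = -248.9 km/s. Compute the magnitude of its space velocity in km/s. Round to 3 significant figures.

263 km/s

d = 1/p = 1/0.09030″ = 11.074 pc.
v_t = 4.740 μ d = 4.740 × 1.609 × 11.074 = 84.458 km/s.
v = √(v_r² + v_t²) = √((-248.9)² + 84.458²) = √69084.4 = 262.84 km/s.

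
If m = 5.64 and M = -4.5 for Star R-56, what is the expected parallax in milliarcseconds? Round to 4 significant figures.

m − M = 5.64 − (-4.5) = 10.14.
d = 10^((m−M)/5 + 1) = 10^3.028 = 1066.6 pc.
p = 1/d = 1/1066.6 = 0.00093756 arcsec = 0.93756 mas.

0.9376 mas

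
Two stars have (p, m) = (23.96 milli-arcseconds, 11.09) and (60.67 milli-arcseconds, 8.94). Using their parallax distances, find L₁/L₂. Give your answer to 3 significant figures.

L₁/L₂ = 0.885

d₁ = 1/p₁ = 1/0.02396″ = 41.736 pc; d₂ = 1/p₂ = 1/0.06067″ = 16.483 pc.
M₁ = m₁ − 5 log₁₀ d₁ + 5 = 11.09 − 8.1026 + 5 = 7.9874.
M₂ = 8.94 − 6.0852 + 5 = 7.8548.
L₁/L₂ = 10^(0.4(M₂ − M₁)) = 10^(0.4 × (-0.1326)) = 10^(-0.05304) = 0.88503.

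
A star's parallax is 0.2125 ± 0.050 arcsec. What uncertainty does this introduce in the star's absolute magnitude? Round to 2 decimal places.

M = m − 5 log₁₀ d + 5 = m + 5 log₁₀ p + 5, so ∂M/∂p = 5/(p ln 10).
σ_M = (5/ln 10) · (σ_p/p) = 2.1715 × 0.050/0.2125 = 2.1715 × 0.23529 = 0.51093.

σ_M = 0.51 mag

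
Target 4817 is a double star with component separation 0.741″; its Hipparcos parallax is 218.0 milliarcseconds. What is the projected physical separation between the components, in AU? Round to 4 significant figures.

d = 1/p = 1/0.2180″ = 4.5872 pc.
At distance d (pc), an angle of θ arcsec spans θ·d AU: s = 0.741 × 4.5872 = 3.3991 AU.

3.399 AU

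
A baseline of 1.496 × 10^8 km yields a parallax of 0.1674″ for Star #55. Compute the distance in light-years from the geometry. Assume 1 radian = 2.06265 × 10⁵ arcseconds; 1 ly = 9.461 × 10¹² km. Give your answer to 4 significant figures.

θ = 0.1674″ = 0.1674/206265 = 8.1158 × 10^-7 rad.
d = B/θ = (1.496 × 10^8) / (8.1158 × 10^-7) = 1.8433 × 10^14 km = (1.8433 × 10^14) / (9.461 × 10^12) ly = 19.483 ly.

19.48 ly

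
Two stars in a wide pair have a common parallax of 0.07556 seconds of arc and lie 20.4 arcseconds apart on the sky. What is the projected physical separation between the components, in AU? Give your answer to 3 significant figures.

270 AU

d = 1/p = 1/0.07556″ = 13.235 pc.
At distance d (pc), an angle of θ arcsec spans θ·d AU: s = 20.4 × 13.235 = 269.99 AU.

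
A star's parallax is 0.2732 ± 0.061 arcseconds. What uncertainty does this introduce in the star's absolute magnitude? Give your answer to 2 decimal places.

σ_M = 0.48 mag

M = m − 5 log₁₀ d + 5 = m + 5 log₁₀ p + 5, so ∂M/∂p = 5/(p ln 10).
σ_M = (5/ln 10) · (σ_p/p) = 2.1715 × 0.061/0.2732 = 2.1715 × 0.22328 = 0.48485.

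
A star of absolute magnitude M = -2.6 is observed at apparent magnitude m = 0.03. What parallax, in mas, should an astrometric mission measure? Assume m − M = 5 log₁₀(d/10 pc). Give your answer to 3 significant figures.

m − M = 0.03 − (-2.6) = 2.63.
d = 10^((m−M)/5 + 1) = 10^1.526 = 33.574 pc.
p = 1/d = 1/33.574 = 0.029785 arcsec = 29.785 mas.

29.8 mas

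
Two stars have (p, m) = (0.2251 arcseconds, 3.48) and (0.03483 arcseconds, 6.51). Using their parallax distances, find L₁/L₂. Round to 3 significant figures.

L₁/L₂ = 0.390

d₁ = 1/p₁ = 1/0.2251″ = 4.4425 pc; d₂ = 1/p₂ = 1/0.03483″ = 28.711 pc.
M₁ = m₁ − 5 log₁₀ d₁ + 5 = 3.48 − 3.2381 + 5 = 5.2419.
M₂ = 6.51 − 7.2902 + 5 = 4.2198.
L₁/L₂ = 10^(0.4(M₂ − M₁)) = 10^(0.4 × (-1.0221)) = 10^(-0.40884) = 0.39009.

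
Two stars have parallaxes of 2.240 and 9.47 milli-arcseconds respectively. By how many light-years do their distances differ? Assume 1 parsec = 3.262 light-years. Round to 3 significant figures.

1110 ly

d_A = 1/0.002240″ = 446.43 pc; d_B = 1/0.009470″ = 105.6 pc.
|d_B − d_A| = |105.6 − 446.43| = 340.83 pc = 340.83 × 3.262 ly = 1111.8 ly.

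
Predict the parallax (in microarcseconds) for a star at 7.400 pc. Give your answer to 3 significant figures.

135000 μas

p = 1/d = 1/7.4 = 0.13514 arcsec.
= 0.13514 × 10⁶ = 1.3514 × 10^5 μas.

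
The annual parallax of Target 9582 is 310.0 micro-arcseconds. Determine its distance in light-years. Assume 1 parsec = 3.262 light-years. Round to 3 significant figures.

p = 310.0 micro-arcseconds = 0.0003100 arcsec.
d = 1/p = 1/0.0003100 = 3225.8 pc.
In light-years: 3225.8 × 3.262 = 10523 ly.

10500 light years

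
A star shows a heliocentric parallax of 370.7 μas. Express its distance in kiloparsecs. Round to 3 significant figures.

p = 370.7 μas = 0.0003707 arcsec.
d = 1/p = 1/0.0003707 = 2697.6 pc.
= 2.6976 kpc.

2.70 kpc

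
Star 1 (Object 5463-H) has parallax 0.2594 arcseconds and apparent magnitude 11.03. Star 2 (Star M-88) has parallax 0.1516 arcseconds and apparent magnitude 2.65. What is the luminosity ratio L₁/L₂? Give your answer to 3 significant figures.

L₁/L₂ = 0.000152

d₁ = 1/p₁ = 1/0.2594″ = 3.8551 pc; d₂ = 1/p₂ = 1/0.1516″ = 6.5963 pc.
M₁ = m₁ − 5 log₁₀ d₁ + 5 = 11.03 − 2.9302 + 5 = 13.0998.
M₂ = 2.65 − 4.0965 + 5 = 3.5535.
L₁/L₂ = 10^(0.4(M₂ − M₁)) = 10^(0.4 × (-9.5463)) = 10^(-3.81852) = 0.00015187.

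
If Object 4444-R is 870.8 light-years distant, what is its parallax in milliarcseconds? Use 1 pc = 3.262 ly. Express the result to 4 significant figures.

3.746 mas

d = 870.8 ly ÷ 3.262 = 266.95 pc.
p = 1/d = 1/266.95 = 0.003746 arcsec.
= 0.003746 × 1000 = 3.746 mas.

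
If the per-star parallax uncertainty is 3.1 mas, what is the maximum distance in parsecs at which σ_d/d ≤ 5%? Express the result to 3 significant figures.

σ_d/d = σ_p/p, so the condition is σ_p/p ≤ 0.05, i.e. p ≥ σ_p/0.05.
p_min = 3.1/0.05 = 62 mas = 0.062 arcsec.
d_max = 1/p_min = 1/0.062 = 16.129 pc.

16.1 pc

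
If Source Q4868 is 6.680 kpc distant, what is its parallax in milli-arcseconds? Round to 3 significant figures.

d = 6.680 kpc = 6680 pc.
p = 1/d = 1/6680 = 0.0001497 arcsec.
= 0.0001497 × 1000 = 0.1497 mas.

0.150 mas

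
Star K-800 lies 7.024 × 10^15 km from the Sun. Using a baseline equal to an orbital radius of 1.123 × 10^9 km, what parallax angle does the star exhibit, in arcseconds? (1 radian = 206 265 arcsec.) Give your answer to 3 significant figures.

θ ≈ B/d = (1.123 × 10^9) / (7.024 × 10^15) = 1.5988 × 10^-7 rad.
In arcseconds: 1.5988 × 10^-7 × 206265 = 0.032978″.

0.0330 arcsec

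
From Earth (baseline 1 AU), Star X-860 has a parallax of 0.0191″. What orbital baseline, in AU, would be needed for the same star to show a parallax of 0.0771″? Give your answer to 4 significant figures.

Parallax scales linearly with baseline: p ∝ B, so B = p_target / p_Earth × 1 AU.
B = 0.0771 / 0.0191 = 4.0366 AU.

4.037 AU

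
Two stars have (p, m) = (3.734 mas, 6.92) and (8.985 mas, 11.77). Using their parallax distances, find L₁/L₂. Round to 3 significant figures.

L₁/L₂ = 504

d₁ = 1/p₁ = 1/0.003734″ = 267.81 pc; d₂ = 1/p₂ = 1/0.008985″ = 111.3 pc.
M₁ = m₁ − 5 log₁₀ d₁ + 5 = 6.92 − 12.1391 + 5 = -0.2191.
M₂ = 11.77 − 10.2325 + 5 = 6.5375.
L₁/L₂ = 10^(0.4(M₂ − M₁)) = 10^(0.4 × 6.7566) = 10^2.70264 = 504.24.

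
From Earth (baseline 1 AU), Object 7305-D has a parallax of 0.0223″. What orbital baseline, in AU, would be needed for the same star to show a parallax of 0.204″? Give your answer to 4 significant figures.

Parallax scales linearly with baseline: p ∝ B, so B = p_target / p_Earth × 1 AU.
B = 0.204 / 0.0223 = 9.148 AU.

9.148 AU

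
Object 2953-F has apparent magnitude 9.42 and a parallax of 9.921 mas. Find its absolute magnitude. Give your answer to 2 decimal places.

M = 4.40

d = 1/p = 1/0.009921″ = 100.8 pc.
m − M = 5 log₁₀(100.8) − 5 = 10.0173 − 5 = 5.0173.
M = m − (m − M) = 9.42 − 5.0173 = 4.40.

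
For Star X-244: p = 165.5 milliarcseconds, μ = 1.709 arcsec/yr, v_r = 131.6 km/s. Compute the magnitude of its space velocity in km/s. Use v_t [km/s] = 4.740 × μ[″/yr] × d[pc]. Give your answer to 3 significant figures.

140 km/s

d = 1/p = 1/0.1655″ = 6.0423 pc.
v_t = 4.740 μ d = 4.740 × 1.709 × 6.0423 = 48.947 km/s.
v = √(v_r² + v_t²) = √(131.6² + 48.947²) = √19714.4 = 140.41 km/s.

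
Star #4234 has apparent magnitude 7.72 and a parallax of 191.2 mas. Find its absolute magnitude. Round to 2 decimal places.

M = 9.13

d = 1/p = 1/0.1912″ = 5.2301 pc.
m − M = 5 log₁₀(5.2301) − 5 = 3.5925 − 5 = -1.4075.
M = m − (m − M) = 7.72 − (-1.4075) = 9.13.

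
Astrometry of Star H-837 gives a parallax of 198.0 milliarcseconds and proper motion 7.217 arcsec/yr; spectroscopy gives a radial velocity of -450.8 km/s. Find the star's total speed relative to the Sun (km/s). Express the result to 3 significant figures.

483 km/s

d = 1/p = 1/0.1980″ = 5.0505 pc.
v_t = 4.740 μ d = 4.740 × 7.217 × 5.0505 = 172.77 km/s.
v = √(v_r² + v_t²) = √((-450.8)² + 172.77²) = √233070 = 482.77 km/s.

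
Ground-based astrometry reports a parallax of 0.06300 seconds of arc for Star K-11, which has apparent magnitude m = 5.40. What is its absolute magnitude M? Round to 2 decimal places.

d = 1/p = 1/0.06300″ = 15.873 pc.
m − M = 5 log₁₀(15.873) − 5 = 6.0033 − 5 = 1.0033.
M = m − (m − M) = 5.40 − 1.0033 = 4.40.

M = 4.40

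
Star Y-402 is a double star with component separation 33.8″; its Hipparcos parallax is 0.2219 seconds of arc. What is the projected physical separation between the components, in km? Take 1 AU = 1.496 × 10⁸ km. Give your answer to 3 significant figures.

2.28 × 10^10 km

d = 1/p = 1/0.2219″ = 4.5065 pc.
At distance d (pc), an angle of θ arcsec spans θ·d AU: s = 33.8 × 4.5065 = 152.32 AU.
= 152.32 × 1.496 × 10⁸ km = 2.2787 × 10^10 km.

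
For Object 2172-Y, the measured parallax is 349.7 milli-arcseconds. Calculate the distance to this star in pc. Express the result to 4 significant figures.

2.860 pc

p = 349.7 milli-arcseconds = 0.3497 arcsec.
d = 1/p = 1/0.3497 = 2.8596 pc.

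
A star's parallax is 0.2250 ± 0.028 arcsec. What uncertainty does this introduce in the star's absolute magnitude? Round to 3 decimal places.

σ_M = 0.270 mag

M = m − 5 log₁₀ d + 5 = m + 5 log₁₀ p + 5, so ∂M/∂p = 5/(p ln 10).
σ_M = (5/ln 10) · (σ_p/p) = 2.1715 × 0.028/0.2250 = 2.1715 × 0.12444 = 0.27022.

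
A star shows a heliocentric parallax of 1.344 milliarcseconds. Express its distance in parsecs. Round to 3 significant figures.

p = 1.344 milliarcseconds = 0.001344 arcsec.
d = 1/p = 1/0.001344 = 744.05 pc.

744 pc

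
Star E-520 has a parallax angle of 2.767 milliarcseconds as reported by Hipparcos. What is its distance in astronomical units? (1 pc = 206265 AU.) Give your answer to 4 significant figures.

7.454 × 10^7 AU

p = 2.767 milliarcseconds = 0.002767 arcsec.
d = 1/p = 1/0.002767 = 361.4 pc.
In AU: 361.4 × 206265 = 7.4544 × 10^7 AU.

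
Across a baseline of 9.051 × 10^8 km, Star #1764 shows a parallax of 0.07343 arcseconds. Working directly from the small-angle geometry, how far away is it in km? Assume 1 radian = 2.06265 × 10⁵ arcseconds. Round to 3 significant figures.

2.54 × 10^15 km

θ = 0.07343″ = 0.07343/206265 = 3.5600 × 10^-7 rad.
d = B/θ = (9.051 × 10^8) / (3.5600 × 10^-7) = 2.5424 × 10^15 km.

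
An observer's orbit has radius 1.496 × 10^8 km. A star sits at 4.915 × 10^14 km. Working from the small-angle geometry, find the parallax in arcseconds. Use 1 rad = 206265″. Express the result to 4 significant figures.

θ ≈ B/d = (1.496 × 10^8) / (4.915 × 10^14) = 3.0437 × 10^-7 rad.
In arcseconds: 3.0437 × 10^-7 × 206265 = 0.062781″.

0.06278 arcsec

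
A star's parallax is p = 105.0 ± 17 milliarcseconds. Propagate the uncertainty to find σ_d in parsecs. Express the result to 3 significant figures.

d = 1/p, so σ_d = σ_p / p².
σ_d = 0.0170 / (0.1050)² = 0.0170 / 0.011025 = 1.542 pc.

1.54 pc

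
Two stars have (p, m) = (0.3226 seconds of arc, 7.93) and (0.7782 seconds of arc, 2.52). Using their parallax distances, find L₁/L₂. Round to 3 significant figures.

L₁/L₂ = 0.0399

d₁ = 1/p₁ = 1/0.3226″ = 3.0998 pc; d₂ = 1/p₂ = 1/0.7782″ = 1.285 pc.
M₁ = m₁ − 5 log₁₀ d₁ + 5 = 7.93 − 2.4567 + 5 = 10.4733.
M₂ = 2.52 − 0.5445 + 5 = 6.9755.
L₁/L₂ = 10^(0.4(M₂ − M₁)) = 10^(0.4 × (-3.4978)) = 10^(-1.39912) = 0.039891.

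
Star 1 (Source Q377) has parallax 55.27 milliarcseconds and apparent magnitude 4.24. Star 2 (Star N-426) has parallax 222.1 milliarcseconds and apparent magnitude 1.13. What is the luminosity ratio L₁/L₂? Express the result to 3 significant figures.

L₁/L₂ = 0.921

d₁ = 1/p₁ = 1/0.05527″ = 18.093 pc; d₂ = 1/p₂ = 1/0.2221″ = 4.5025 pc.
M₁ = m₁ − 5 log₁₀ d₁ + 5 = 4.24 − 6.2876 + 5 = 2.9524.
M₂ = 1.13 − 3.2673 + 5 = 2.8627.
L₁/L₂ = 10^(0.4(M₂ − M₁)) = 10^(0.4 × (-0.0897)) = 10^(-0.03588) = 0.9207.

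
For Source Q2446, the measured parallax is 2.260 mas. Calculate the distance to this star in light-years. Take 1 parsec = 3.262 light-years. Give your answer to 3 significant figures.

1440 light years

p = 2.260 mas = 0.002260 arcsec.
d = 1/p = 1/0.002260 = 442.48 pc.
In light-years: 442.48 × 3.262 = 1443.4 ly.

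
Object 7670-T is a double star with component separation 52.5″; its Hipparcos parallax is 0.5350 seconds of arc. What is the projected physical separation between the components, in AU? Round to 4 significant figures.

d = 1/p = 1/0.5350″ = 1.8692 pc.
At distance d (pc), an angle of θ arcsec spans θ·d AU: s = 52.5 × 1.8692 = 98.133 AU.

98.13 AU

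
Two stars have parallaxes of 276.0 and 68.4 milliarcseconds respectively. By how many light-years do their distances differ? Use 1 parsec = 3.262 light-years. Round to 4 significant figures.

d_A = 1/0.2760″ = 3.6232 pc; d_B = 1/0.06840″ = 14.62 pc.
|d_B − d_A| = |14.62 − 3.6232| = 10.997 pc = 10.997 × 3.262 ly = 35.872 ly.

35.87 ly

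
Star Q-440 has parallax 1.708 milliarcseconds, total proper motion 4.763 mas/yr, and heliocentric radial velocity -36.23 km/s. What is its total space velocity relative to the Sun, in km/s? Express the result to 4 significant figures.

d = 1/p = 1/0.001708″ = 585.48 pc.
μ = 4.763 mas/yr = 0.004763 ″/yr.
v_t = 4.740 μ d = 4.740 × 0.004763 × 585.48 = 13.218 km/s.
v = √(v_r² + v_t²) = √((-36.23)² + 13.218²) = √1487.33 = 38.566 km/s.

38.57 km/s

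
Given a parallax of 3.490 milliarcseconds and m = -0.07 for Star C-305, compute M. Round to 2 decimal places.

M = -7.36

d = 1/p = 1/0.003490″ = 286.53 pc.
m − M = 5 log₁₀(286.53) − 5 = 12.2859 − 5 = 7.2859.
M = m − (m − M) = -0.07 − 7.2859 = -7.36.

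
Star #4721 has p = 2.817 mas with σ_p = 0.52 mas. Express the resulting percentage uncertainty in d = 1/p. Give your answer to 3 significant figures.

For d = 1/p, |σ_d/d| = |σ_p/p|.
σ_p/p = 0.52 / 2.817 = 0.18459 = 18.459%.

18.5%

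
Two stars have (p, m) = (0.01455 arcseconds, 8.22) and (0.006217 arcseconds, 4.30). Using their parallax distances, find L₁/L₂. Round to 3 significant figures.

d₁ = 1/p₁ = 1/0.01455″ = 68.729 pc; d₂ = 1/p₂ = 1/0.006217″ = 160.85 pc.
M₁ = m₁ − 5 log₁₀ d₁ + 5 = 8.22 − 9.1857 + 5 = 4.0343.
M₂ = 4.30 − 11.0321 + 5 = -1.7321.
L₁/L₂ = 10^(0.4(M₂ − M₁)) = 10^(0.4 × (-5.7664)) = 10^(-2.30656) = 0.0049367.

L₁/L₂ = 0.00494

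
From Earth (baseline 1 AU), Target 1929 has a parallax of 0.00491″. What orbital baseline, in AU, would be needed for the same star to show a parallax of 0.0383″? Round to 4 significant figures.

7.800 AU

Parallax scales linearly with baseline: p ∝ B, so B = p_target / p_Earth × 1 AU.
B = 0.0383 / 0.00491 = 7.8004 AU.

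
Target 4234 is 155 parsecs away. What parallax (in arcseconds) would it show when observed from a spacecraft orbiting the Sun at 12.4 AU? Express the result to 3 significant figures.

p (arcsec) = B (AU) / d (pc).
p = 12.4 / 155 = 0.08 arcsec.

0.0800 arcsec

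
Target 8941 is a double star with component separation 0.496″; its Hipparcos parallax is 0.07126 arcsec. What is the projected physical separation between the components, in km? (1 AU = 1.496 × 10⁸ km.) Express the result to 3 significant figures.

d = 1/p = 1/0.07126″ = 14.033 pc.
At distance d (pc), an angle of θ arcsec spans θ·d AU: s = 0.496 × 14.033 = 6.9604 AU.
= 6.9604 × 1.496 × 10⁸ km = 1.0413 × 10^9 km.

1.04 × 10^9 km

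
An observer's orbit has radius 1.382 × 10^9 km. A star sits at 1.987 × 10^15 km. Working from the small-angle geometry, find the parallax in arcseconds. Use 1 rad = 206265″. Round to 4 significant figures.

0.1435 arcsec

θ ≈ B/d = (1.382 × 10^9) / (1.987 × 10^15) = 6.9552 × 10^-7 rad.
In arcseconds: 6.9552 × 10^-7 × 206265 = 0.14346″.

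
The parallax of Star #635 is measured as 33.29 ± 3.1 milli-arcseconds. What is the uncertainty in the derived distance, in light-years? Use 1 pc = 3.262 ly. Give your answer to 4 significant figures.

9.125 ly

d = 1/p, so σ_d = σ_p / p².
σ_d = 0.00310 / (0.03329)² = 0.00310 / 0.0011082 = 2.7973 pc = 2.7973 × 3.262 ly = 9.1248 ly.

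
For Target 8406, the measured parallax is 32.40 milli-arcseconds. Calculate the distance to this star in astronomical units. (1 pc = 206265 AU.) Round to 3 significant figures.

p = 32.40 milli-arcseconds = 0.03240 arcsec.
d = 1/p = 1/0.03240 = 30.864 pc.
In AU: 30.864 × 206265 = 6.3662 × 10^6 AU.

6.37 × 10^6 AU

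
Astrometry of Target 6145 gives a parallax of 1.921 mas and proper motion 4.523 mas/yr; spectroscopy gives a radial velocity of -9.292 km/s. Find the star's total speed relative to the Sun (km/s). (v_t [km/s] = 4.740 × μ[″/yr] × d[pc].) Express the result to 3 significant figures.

14.5 km/s

d = 1/p = 1/0.001921″ = 520.56 pc.
μ = 4.523 mas/yr = 0.004523 ″/yr.
v_t = 4.740 μ d = 4.740 × 0.004523 × 520.56 = 11.16 km/s.
v = √(v_r² + v_t²) = √((-9.292)² + 11.16²) = √210.887 = 14.522 km/s.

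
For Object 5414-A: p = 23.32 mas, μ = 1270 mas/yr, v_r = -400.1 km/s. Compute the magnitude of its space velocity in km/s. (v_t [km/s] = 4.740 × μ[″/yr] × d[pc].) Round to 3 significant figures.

d = 1/p = 1/0.02332″ = 42.882 pc.
μ = 1270 mas/yr = 1.270 ″/yr.
v_t = 4.740 μ d = 4.740 × 1.270 × 42.882 = 258.14 km/s.
v = √(v_r² + v_t²) = √((-400.1)² + 258.14²) = √226716 = 476.15 km/s.

476 km/s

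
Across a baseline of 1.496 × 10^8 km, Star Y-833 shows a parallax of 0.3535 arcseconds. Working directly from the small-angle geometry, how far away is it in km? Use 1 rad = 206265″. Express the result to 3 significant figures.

θ = 0.3535″ = 0.3535/206265 = 1.7138 × 10^-6 rad.
d = B/θ = (1.496 × 10^8) / (1.7138 × 10^-6) = 8.7291 × 10^13 km.

8.73 × 10^13 km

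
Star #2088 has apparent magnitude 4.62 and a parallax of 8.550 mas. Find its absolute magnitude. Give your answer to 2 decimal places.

d = 1/p = 1/0.008550″ = 116.96 pc.
m − M = 5 log₁₀(116.96) − 5 = 10.3402 − 5 = 5.3402.
M = m − (m − M) = 4.62 − 5.3402 = -0.72.

M = -0.72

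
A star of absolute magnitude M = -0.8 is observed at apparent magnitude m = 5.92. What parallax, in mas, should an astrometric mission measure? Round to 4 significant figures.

4.529 mas

m − M = 5.92 − (-0.8) = 6.72.
d = 10^((m−M)/5 + 1) = 10^2.344 = 220.8 pc.
p = 1/d = 1/220.8 = 0.004529 arcsec = 4.529 mas.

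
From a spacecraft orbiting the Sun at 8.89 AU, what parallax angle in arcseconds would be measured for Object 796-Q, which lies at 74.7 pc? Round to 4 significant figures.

0.1190 arcsec

p (arcsec) = B (AU) / d (pc).
p = 8.89 / 74.7 = 0.11901 arcsec.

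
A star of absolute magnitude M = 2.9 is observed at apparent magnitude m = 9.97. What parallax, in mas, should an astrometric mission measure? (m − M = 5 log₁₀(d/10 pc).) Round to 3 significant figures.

3.85 mas

m − M = 9.97 − 2.9 = 7.07.
d = 10^((m−M)/5 + 1) = 10^2.414 = 259.42 pc.
p = 1/d = 1/259.42 = 0.0038548 arcsec = 3.8548 mas.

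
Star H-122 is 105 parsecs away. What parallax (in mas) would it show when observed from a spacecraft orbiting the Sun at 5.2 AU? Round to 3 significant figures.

p (arcsec) = B (AU) / d (pc).
p = 5.2 / 105 = 0.049524 arcsec = 49.524 mas.

49.5 mas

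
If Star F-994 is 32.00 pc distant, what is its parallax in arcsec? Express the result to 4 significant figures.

0.03125 arcsec

p = 1/d = 1/32 = 0.03125 arcsec.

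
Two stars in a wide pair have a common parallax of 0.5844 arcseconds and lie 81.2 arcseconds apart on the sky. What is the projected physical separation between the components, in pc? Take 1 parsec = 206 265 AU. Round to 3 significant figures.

d = 1/p = 1/0.5844″ = 1.7112 pc.
At distance d (pc), an angle of θ arcsec spans θ·d AU: s = 81.2 × 1.7112 = 138.95 AU.
= 138.95 / 206265 = 0.00067365 pc.

0.000674 pc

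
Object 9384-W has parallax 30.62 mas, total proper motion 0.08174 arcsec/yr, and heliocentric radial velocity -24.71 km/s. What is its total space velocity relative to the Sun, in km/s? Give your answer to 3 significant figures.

27.8 km/s

d = 1/p = 1/0.03062″ = 32.658 pc.
v_t = 4.740 μ d = 4.740 × 0.08174 × 32.658 = 12.653 km/s.
v = √(v_r² + v_t²) = √((-24.71)² + 12.653²) = √770.683 = 27.761 km/s.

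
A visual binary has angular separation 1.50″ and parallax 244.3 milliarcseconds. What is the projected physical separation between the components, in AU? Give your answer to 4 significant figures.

d = 1/p = 1/0.2443″ = 4.0933 pc.
At distance d (pc), an angle of θ arcsec spans θ·d AU: s = 1.50 × 4.0933 = 6.14 AU.

6.140 AU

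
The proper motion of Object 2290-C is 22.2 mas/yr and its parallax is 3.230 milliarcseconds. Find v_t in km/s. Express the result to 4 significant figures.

d = 1/p = 1/0.003230″ = 309.6 pc.
μ = 22.2 mas/yr = 0.0222 ″/yr.
v_t = 4.74 × μ × d = 4.74 × 0.0222 × 309.6 = 32.579 km/s.

32.58 km/s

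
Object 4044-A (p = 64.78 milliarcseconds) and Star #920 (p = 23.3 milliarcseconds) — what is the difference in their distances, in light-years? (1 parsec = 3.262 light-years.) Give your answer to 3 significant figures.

89.6 ly

d_A = 1/0.06478″ = 15.437 pc; d_B = 1/0.02330″ = 42.918 pc.
|d_B − d_A| = |42.918 − 15.437| = 27.481 pc = 27.481 × 3.262 ly = 89.643 ly.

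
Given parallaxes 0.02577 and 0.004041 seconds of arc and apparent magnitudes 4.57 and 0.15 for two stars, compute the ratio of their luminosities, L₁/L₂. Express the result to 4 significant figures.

d₁ = 1/p₁ = 1/0.02577″ = 38.805 pc; d₂ = 1/p₂ = 1/0.004041″ = 247.46 pc.
M₁ = m₁ − 5 log₁₀ d₁ + 5 = 4.57 − 7.9444 + 5 = 1.6256.
M₂ = 0.15 − 11.9675 + 5 = -6.8175.
L₁/L₂ = 10^(0.4(M₂ − M₁)) = 10^(0.4 × (-8.4431)) = 10^(-3.37724) = 0.00041953.

L₁/L₂ = 0.0004195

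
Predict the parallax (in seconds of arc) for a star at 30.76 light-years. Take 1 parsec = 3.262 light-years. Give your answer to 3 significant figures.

0.106 arcsec

d = 30.76 ly ÷ 3.262 = 9.4298 pc.
p = 1/d = 1/9.4298 = 0.10605 arcsec.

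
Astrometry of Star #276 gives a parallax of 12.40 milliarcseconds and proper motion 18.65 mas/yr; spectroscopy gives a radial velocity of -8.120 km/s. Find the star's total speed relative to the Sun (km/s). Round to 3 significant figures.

10.8 km/s

d = 1/p = 1/0.01240″ = 80.645 pc.
μ = 18.65 mas/yr = 0.01865 ″/yr.
v_t = 4.740 μ d = 4.740 × 0.01865 × 80.645 = 7.1291 km/s.
v = √(v_r² + v_t²) = √((-8.120)² + 7.1291²) = √116.758 = 10.805 km/s.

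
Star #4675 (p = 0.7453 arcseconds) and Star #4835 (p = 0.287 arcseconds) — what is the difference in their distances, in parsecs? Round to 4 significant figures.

2.143 pc

d_A = 1/0.7453″ = 1.3417 pc; d_B = 1/0.2870″ = 3.4843 pc.
|d_B − d_A| = |3.4843 − 1.3417| = 2.1426 pc.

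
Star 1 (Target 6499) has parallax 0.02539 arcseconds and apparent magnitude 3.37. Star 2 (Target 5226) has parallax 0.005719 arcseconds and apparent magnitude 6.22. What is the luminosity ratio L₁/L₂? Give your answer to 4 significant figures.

d₁ = 1/p₁ = 1/0.02539″ = 39.386 pc; d₂ = 1/p₂ = 1/0.005719″ = 174.86 pc.
M₁ = m₁ − 5 log₁₀ d₁ + 5 = 3.37 − 7.9767 + 5 = 0.3933.
M₂ = 6.22 − 11.2135 + 5 = 0.0065.
L₁/L₂ = 10^(0.4(M₂ − M₁)) = 10^(0.4 × (-0.3868)) = 10^(-0.15472) = 0.70029.

L₁/L₂ = 0.7003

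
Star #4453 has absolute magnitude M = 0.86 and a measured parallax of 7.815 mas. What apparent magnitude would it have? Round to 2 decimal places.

m = 6.40

d = 1/p = 1/0.007815″ = 127.96 pc.
m − M = 5 log₁₀ d − 5 = 5 log₁₀(127.96) − 5 = 10.5354 − 5 = 5.5354.
m = M + (m − M) = 0.86 + 5.5354 = 6.40.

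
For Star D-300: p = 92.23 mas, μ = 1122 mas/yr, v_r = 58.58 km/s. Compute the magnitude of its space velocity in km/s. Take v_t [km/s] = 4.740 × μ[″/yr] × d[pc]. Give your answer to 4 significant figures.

d = 1/p = 1/0.09223″ = 10.842 pc.
μ = 1122 mas/yr = 1.122 ″/yr.
v_t = 4.740 μ d = 4.740 × 1.122 × 10.842 = 57.661 km/s.
v = √(v_r² + v_t²) = √(58.58² + 57.661²) = √6756.41 = 82.197 km/s.

82.20 km/s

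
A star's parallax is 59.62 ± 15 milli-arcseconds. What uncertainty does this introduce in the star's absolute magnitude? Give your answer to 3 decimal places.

M = m − 5 log₁₀ d + 5 = m + 5 log₁₀ p + 5, so ∂M/∂p = 5/(p ln 10).
σ_M = (5/ln 10) · (σ_p/p) = 2.1715 × 15/59.62 = 2.1715 × 0.25159 = 0.54633.

σ_M = 0.546 mag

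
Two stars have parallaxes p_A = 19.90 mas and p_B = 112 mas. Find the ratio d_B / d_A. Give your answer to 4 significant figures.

0.1777

Since d = 1/p, d_B/d_A = p_A/p_B.
= 19.90 / 112 = 0.17768.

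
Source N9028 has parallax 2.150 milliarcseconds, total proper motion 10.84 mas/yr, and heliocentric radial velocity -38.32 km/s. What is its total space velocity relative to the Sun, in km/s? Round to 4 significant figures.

45.16 km/s

d = 1/p = 1/0.002150″ = 465.12 pc.
μ = 10.84 mas/yr = 0.01084 ″/yr.
v_t = 4.740 μ d = 4.740 × 0.01084 × 465.12 = 23.899 km/s.
v = √(v_r² + v_t²) = √((-38.32)² + 23.899²) = √2039.58 = 45.162 km/s.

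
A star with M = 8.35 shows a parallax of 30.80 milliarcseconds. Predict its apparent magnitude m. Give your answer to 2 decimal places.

d = 1/p = 1/0.03080″ = 32.468 pc.
m − M = 5 log₁₀ d − 5 = 5 log₁₀(32.468) − 5 = 7.5573 − 5 = 2.5573.
m = M + (m − M) = 8.35 + 2.5573 = 10.91.

m = 10.91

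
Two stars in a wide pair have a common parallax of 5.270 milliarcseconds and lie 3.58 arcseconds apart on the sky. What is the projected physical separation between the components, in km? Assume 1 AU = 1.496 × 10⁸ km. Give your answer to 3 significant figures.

d = 1/p = 1/0.005270″ = 189.75 pc.
At distance d (pc), an angle of θ arcsec spans θ·d AU: s = 3.58 × 189.75 = 679.31 AU.
= 679.31 × 1.496 × 10⁸ km = 1.0162 × 10^11 km.

1.02 × 10^11 km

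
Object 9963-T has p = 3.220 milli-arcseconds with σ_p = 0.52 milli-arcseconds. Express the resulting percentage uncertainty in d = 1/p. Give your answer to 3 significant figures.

16.1%

For d = 1/p, |σ_d/d| = |σ_p/p|.
σ_p/p = 0.52 / 3.220 = 0.16149 = 16.149%.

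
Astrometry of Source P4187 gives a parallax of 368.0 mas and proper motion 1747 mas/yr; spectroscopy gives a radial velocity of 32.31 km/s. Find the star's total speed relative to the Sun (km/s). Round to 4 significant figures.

39.37 km/s

d = 1/p = 1/0.3680″ = 2.7174 pc.
μ = 1747 mas/yr = 1.747 ″/yr.
v_t = 4.740 μ d = 4.740 × 1.747 × 2.7174 = 22.502 km/s.
v = √(v_r² + v_t²) = √(32.31² + 22.502²) = √1550.28 = 39.374 km/s.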